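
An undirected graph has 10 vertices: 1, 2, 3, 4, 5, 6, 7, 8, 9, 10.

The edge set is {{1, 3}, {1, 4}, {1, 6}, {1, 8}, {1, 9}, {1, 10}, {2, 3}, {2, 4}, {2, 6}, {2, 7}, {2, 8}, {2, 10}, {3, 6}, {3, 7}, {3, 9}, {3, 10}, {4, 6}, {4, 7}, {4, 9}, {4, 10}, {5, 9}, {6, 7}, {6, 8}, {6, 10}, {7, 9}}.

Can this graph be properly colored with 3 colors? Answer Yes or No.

No

1, 4, 6, 10 form a clique, so at least 4 colors are needed.
So 3 colors are not enough.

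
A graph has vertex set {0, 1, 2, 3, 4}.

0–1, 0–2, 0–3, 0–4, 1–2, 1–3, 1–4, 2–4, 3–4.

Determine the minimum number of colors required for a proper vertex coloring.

0, 1, 3, 4 are mutually adjacent (a clique of size 4), so at least 4 colors are needed.
A valid assignment using 4 colors: 0=green, 1=blue, 2=yellow, 3=yellow, 4=red. Each edge has distinct colors on its endpoints.

4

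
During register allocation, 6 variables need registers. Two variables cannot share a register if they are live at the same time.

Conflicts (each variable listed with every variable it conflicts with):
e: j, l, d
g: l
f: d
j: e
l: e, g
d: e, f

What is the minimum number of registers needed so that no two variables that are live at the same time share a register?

g and l conflict, so at least 2 registers are needed.
2 registers suffice: register 1 → {e, g, f}; register 2 → {j, l, d}. Every pair that conflicts lands in different registers.

2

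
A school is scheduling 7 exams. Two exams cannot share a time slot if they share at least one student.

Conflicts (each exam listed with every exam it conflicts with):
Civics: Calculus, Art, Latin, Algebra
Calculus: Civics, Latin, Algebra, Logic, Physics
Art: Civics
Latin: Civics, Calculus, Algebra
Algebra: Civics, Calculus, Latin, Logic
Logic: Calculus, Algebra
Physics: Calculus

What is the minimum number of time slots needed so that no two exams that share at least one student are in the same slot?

Civics, Calculus, Latin, Algebra are mutually in conflict, so at least 4 time slots are needed.
4 time slots suffice: time slot 1 → {Calculus, Art}; time slot 2 → {Civics, Logic, Physics}; time slot 3 → {Algebra}; time slot 4 → {Latin}. Every pair that conflicts lands in different time slots.

4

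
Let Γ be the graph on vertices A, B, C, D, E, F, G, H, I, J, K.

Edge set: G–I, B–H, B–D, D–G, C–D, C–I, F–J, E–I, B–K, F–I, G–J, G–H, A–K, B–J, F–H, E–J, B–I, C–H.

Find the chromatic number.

E and I are adjacent, so at least 2 colors are needed.
One proper 2-coloring: A=blue, B=blue, C=blue, D=red, E=blue, F=blue, G=blue, H=red, I=red, J=red, K=red. Each edge has distinct colors on its endpoints.

2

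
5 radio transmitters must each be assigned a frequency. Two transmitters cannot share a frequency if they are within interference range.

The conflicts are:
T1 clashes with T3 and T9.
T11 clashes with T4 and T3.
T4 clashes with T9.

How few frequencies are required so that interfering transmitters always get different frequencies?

The cycle T9-T1-T3-T11-T4-T9 has odd length 5, so it cannot be 2-colored; at least 3 frequencies are needed.
3 frequencies suffice: T1=2, T11=2, T4=1, T3=1, T9=3. Every pair that conflicts lands in different frequencies.

3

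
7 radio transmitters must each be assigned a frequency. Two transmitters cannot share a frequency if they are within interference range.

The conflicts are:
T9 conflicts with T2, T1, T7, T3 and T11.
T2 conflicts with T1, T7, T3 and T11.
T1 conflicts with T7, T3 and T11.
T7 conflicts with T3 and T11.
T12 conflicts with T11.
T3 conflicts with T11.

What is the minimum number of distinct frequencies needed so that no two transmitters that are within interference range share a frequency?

6

T9, T2, T1, T7, T3, T11 pairwise conflict, so at least 6 frequencies are needed.
6 frequencies suffice: T9=3, T2=5, T1=2, T7=4, T12=2, T3=6, T11=1. Each listed conflict is separated.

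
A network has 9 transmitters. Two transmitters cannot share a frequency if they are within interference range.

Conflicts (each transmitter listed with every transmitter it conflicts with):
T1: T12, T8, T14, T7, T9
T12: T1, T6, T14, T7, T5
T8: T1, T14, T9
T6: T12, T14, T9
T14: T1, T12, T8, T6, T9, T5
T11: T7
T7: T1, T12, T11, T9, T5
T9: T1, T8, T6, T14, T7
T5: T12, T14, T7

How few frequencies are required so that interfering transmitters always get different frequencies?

4

T1, T8, T14, T9 pairwise conflict, so at least 4 frequencies are needed.
A valid assignment using 4 frequencies: T1=3, T12=2, T8=4, T6=3, T14=1, T11=2, T7=1, T9=2, T5=3. Every pair that conflicts lands in different frequencies.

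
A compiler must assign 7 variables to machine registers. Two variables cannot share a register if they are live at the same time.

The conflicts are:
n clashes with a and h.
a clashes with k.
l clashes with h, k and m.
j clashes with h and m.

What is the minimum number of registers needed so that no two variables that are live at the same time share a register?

3

The cycle l-k-a-n-h-l has odd length 5, so it cannot be 2-colored; at least 3 registers are needed.
Using 3 registers: n=3, a=1, l=1, j=1, h=2, k=2, m=2. No two conflicting variables share a register.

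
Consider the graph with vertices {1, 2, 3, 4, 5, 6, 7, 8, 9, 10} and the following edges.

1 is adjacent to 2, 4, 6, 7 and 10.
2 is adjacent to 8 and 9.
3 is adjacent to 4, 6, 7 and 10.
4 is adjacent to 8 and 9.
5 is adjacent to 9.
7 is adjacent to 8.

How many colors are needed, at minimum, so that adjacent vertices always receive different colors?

3 and 7 are adjacent, so at least 2 colors are needed.
2 colors suffice: color a → {1, 3, 8, 9}; color b → {2, 4, 5, 6, 7, 10}. No two adjacent vertices share a color.

2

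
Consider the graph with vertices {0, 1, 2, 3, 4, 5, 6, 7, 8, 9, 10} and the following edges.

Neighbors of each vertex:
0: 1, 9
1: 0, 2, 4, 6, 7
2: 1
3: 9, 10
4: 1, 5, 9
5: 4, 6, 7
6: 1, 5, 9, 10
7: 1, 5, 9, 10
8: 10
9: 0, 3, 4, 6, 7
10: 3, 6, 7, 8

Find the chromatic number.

2

3 and 10 are adjacent, so at least 2 colors are needed.
2 colors suffice: color red → {1, 5, 9, 10}; color blue → {0, 2, 3, 4, 6, 7, 8}. Each edge has distinct colors on its endpoints.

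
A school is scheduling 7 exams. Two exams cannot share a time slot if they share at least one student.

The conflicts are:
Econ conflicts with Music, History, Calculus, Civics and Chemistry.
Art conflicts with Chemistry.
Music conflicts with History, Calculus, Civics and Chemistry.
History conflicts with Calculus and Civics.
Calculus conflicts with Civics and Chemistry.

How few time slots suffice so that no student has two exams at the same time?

Econ, Music, History, Calculus, Civics are mutually in conflict, so at least 5 time slots are needed.
Using 5 time slots: Econ=3, Art=1, Music=2, History=4, Calculus=1, Civics=5, Chemistry=4. Every pair that conflicts lands in different time slots.

5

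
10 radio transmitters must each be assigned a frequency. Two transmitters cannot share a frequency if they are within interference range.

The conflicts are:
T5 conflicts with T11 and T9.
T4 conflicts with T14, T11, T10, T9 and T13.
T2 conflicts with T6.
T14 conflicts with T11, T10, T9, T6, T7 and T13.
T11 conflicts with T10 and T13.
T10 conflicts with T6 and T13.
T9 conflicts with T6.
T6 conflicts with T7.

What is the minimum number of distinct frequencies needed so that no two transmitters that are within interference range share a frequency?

T4, T14, T11, T10, T13 are mutually in conflict, so at least 5 frequencies are needed.
5 frequencies suffice: frequency 1 → {T5, T2, T14}; frequency 2 → {T4, T6}; frequency 3 → {T11, T9, T7}; frequency 4 → {T10}; frequency 5 → {T13}. No two conflicting transmitters share a frequency.

5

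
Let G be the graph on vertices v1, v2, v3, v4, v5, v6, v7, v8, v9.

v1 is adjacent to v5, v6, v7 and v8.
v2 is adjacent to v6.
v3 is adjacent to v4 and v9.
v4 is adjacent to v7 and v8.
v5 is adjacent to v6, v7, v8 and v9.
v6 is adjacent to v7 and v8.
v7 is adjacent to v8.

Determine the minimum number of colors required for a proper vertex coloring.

5

v1, v5, v6, v7, v8 are pairwise adjacent (a clique of size 5), so at least 5 colors are needed.
5 colors suffice: color R → {v4, v6, v9}; color B → {v2, v3, v8}; color G → {v7}; color Y → {v5}; color P → {v1}. Each edge has distinct colors on its endpoints.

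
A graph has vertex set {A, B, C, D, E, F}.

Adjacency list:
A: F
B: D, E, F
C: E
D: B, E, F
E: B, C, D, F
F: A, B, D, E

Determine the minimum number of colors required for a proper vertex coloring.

4

B, D, E, F are mutually adjacent (a clique of size 4), so at least 4 colors are needed.
4 colors suffice: color 1 → {C, F}; color 2 → {A, E}; color 3 → {B}; color 4 → {D}. No two adjacent vertices share a color.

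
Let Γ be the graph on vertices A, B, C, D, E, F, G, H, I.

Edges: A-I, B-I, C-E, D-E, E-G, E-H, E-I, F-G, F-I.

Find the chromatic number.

2

A and I are adjacent, so at least 2 colors are needed.
2 colors suffice: color 1 → {A, B, E, F}; color 2 → {C, D, G, H, I}. Every edge joins two different colors.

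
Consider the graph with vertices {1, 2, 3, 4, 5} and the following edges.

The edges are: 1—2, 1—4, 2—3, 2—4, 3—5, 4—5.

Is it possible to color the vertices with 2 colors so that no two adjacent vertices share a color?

No

1, 2, 4 are pairwise adjacent, so at least 3 colors are needed.
So 2 colors are not enough.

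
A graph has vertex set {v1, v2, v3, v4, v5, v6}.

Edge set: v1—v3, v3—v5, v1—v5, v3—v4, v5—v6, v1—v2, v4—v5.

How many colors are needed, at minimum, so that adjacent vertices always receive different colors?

3

v1, v3, v5 are mutually adjacent, so at least 3 colors are needed.
3 colors suffice: color 1 → {v2, v5}; color 2 → {v1, v4, v6}; color 3 → {v3}. Every edge joins two different colors.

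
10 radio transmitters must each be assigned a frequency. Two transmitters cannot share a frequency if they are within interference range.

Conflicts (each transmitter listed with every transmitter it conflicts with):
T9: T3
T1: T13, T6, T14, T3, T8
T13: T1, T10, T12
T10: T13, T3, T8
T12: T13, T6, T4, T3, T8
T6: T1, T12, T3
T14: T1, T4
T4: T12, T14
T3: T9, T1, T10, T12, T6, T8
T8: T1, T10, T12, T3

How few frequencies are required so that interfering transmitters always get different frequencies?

T12, T6, T3 are mutually in conflict, so at least 3 frequencies are needed.
3 frequencies suffice: frequency 1 → {T13, T4, T3}; frequency 2 → {T9, T1, T10, T12}; frequency 3 → {T6, T14, T8}. No two conflicting transmitters share a frequency.

3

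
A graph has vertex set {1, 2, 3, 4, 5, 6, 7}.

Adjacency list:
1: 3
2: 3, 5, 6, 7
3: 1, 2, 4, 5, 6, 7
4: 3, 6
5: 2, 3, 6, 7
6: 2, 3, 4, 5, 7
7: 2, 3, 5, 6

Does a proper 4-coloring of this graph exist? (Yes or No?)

2, 3, 5, 6, 7 are mutually adjacent (a clique of size 5), so at least 5 colors are needed.
So 4 colors are not enough.

No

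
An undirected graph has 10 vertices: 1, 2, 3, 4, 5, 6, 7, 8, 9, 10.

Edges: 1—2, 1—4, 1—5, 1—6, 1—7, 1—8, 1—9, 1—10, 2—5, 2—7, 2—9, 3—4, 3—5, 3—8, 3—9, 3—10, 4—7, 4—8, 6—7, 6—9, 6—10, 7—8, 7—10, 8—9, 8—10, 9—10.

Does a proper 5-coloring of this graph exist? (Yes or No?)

The chromatic number is 4. 3, 8, 9, 10 form a clique, so at least 4 colors are needed.
4 colors suffice: color a → {1, 3}; color b → {2, 4, 10}; color c → {5, 7, 9}; color d → {6, 8}.
Since 5 ≥ 4, a proper 5-coloring certainly exists.

Yes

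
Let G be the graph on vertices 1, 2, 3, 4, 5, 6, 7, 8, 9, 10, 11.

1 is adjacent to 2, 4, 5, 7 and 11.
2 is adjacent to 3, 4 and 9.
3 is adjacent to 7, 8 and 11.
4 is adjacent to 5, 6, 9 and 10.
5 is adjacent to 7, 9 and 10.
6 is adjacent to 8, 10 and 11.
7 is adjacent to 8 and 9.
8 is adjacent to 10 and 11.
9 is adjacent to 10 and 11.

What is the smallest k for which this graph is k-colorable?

4, 5, 9, 10 are mutually adjacent (a clique of size 4), so at least 4 colors are needed.
4 colors suffice: color a → {1, 8, 9}; color b → {4, 7, 11}; color c → {3, 5, 6}; color d → {2, 10}. No two adjacent vertices share a color.

4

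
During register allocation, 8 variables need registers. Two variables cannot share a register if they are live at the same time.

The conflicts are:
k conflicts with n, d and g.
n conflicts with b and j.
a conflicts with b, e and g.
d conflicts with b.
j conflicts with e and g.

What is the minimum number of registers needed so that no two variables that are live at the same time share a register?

3

The cycle b-n-j-g-a-b has odd length 5, so it cannot be 2-colored; at least 3 registers are needed.
A valid assignment using 3 registers: k=1, n=3, a=1, d=3, b=2, j=1, e=2, g=2. No two conflicting variables share a register.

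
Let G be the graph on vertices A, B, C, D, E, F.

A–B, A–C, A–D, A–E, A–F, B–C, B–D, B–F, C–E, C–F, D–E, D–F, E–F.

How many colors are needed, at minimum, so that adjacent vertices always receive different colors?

A, C, E, F form a clique, so at least 4 colors are needed.
4 colors suffice: A=1, B=4, C=3, D=3, E=4, F=2. No two adjacent vertices share a color.

4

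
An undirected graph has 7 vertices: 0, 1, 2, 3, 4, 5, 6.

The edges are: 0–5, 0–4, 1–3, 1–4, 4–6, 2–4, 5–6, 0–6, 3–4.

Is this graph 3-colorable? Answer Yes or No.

The chromatic number is 3. 0, 4, 6 form a triangle, so at least 3 colors are needed.
3 colors suffice: color red → {4, 5}; color blue → {0, 2, 3}; color green → {1, 6}.
That is already a proper 3-coloring.

Yes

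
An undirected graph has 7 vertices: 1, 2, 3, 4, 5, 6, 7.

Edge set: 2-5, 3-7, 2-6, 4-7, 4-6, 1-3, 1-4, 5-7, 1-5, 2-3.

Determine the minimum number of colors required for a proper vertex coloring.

3

The cycle 6-4-1-5-2-6 has odd length 5, so it cannot be 2-colored; at least 3 colors are needed.
3 colors suffice: color red → {1, 2, 7}; color blue → {3, 4, 5}; color green → {6}. No two adjacent vertices share a color.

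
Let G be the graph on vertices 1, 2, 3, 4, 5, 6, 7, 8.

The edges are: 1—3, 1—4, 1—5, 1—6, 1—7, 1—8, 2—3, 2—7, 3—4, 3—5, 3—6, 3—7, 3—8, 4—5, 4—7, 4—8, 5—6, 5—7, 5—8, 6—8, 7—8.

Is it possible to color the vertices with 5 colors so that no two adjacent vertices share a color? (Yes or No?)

No

1, 3, 4, 5, 7, 8 are mutually adjacent (a clique of size 6), so at least 6 colors are needed.
So 5 colors are not enough.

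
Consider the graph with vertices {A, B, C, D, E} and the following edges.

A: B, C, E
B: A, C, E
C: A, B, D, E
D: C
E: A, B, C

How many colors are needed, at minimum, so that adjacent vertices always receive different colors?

4

A, B, C, E are mutually adjacent (a clique of size 4), so at least 4 colors are needed.
4 colors suffice: A=3, B=4, C=1, D=2, E=2. Each edge has distinct colors on its endpoints.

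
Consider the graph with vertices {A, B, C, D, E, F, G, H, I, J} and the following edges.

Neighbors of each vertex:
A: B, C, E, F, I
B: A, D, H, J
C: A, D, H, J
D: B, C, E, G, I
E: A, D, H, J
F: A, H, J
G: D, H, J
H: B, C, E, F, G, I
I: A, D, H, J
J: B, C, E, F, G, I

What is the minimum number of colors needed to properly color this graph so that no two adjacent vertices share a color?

2

A and B are adjacent, so at least 2 colors are needed.
2 colors suffice: color 1 → {A, D, H, J}; color 2 → {B, C, E, F, G, I}. Each edge has distinct colors on its endpoints.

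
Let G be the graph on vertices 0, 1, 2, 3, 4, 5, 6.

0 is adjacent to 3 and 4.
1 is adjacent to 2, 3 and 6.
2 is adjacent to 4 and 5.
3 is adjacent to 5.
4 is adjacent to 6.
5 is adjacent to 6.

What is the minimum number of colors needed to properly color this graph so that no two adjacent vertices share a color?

3

The cycle 6-1-3-0-4-6 has odd length 5, so it cannot be 2-colored; at least 3 colors are needed.
3 colors suffice: color a → {3, 4}; color b → {0, 1, 5}; color c → {2, 6}. Every edge joins two different colors.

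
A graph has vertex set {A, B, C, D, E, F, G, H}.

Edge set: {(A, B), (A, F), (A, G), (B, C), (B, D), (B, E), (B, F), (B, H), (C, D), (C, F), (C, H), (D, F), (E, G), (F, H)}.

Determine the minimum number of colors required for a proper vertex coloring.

4

B, C, D, F form a clique, so at least 4 colors are needed.
One proper 4-coloring: A=3, B=1, C=3, D=4, E=2, F=2, G=1, H=4. Each edge has distinct colors on its endpoints.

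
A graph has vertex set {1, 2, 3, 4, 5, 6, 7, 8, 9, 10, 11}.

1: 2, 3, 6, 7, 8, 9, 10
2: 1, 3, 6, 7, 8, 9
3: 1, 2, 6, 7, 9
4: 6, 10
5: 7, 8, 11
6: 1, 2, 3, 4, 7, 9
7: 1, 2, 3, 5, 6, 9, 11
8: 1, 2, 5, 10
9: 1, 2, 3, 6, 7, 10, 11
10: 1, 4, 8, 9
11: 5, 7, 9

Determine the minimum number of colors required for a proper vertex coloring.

6

1, 2, 3, 6, 7, 9 are mutually adjacent (a clique of size 6), so at least 6 colors are needed.
A valid assignment using 6 colors: 1=a, 2=d, 3=f, 4=a, 5=a, 6=e, 7=c, 8=b, 9=b, 10=c, 11=d. Every edge joins two different colors.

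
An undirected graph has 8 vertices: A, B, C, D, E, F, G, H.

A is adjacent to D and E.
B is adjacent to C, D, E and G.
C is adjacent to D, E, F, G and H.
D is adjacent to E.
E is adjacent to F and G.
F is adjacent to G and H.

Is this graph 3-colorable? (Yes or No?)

No

B, C, D, E are mutually adjacent (a clique of size 4), so at least 4 colors are needed.
So 3 colors are not enough.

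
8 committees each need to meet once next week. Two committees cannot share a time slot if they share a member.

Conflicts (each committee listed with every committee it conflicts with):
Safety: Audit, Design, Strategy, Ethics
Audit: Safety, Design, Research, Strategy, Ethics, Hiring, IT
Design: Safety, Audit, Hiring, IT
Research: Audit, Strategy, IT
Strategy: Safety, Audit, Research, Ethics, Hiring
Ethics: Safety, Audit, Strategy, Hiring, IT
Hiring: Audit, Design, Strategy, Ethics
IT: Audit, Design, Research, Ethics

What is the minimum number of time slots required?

4

Safety, Audit, Strategy, Ethics are mutually in conflict, so at least 4 time slots are needed.
4 time slots suffice: time slot 1 → {Audit}; time slot 2 → {Strategy, IT}; time slot 3 → {Design, Research, Ethics}; time slot 4 → {Safety, Hiring}. Every pair that conflicts lands in different time slots.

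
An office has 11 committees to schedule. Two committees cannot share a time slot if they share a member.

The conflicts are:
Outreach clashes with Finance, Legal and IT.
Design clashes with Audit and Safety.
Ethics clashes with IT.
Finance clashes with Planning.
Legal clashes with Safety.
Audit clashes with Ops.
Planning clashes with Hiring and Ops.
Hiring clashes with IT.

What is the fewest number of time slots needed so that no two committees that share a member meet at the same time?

The cycle Hiring-IT-Outreach-Finance-Planning-Hiring has odd length 5, so it cannot be 2-colored; at least 3 time slots are needed.
3 time slots suffice: time slot 1 → {Outreach, Design, Ethics, Planning}; time slot 2 → {Finance, Legal, IT, Ops}; time slot 3 → {Audit, Safety, Hiring}. No two conflicting committees share a time slot.

3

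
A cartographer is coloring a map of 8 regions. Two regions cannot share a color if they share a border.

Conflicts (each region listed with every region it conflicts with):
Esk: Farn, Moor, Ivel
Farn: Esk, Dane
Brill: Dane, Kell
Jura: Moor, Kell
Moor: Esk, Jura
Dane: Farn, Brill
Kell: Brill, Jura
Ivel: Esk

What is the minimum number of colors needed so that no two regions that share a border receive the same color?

The cycle Moor-Esk-Farn-Dane-Brill-Kell-Jura-Moor has odd length 7, so it cannot be 2-colored; at least 3 colors are needed.
3 colors suffice: color 1 → {Esk, Jura, Dane}; color 2 → {Farn, Brill, Moor, Ivel}; color 3 → {Kell}. Every pair that conflicts lands in different colors.

3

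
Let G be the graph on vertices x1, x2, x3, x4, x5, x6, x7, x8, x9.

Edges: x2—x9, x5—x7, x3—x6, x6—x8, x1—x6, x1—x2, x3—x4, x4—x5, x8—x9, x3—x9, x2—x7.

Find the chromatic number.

The cycle x6-x1-x2-x9-x8-x6 has odd length 5, so it cannot be 2-colored; at least 3 colors are needed.
3 colors suffice: color 1 → {x2, x3, x5, x8}; color 2 → {x4, x6, x7, x9}; color 3 → {x1}. Each edge has distinct colors on its endpoints.

3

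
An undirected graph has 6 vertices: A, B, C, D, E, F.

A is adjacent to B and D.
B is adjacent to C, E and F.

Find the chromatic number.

2

B and F are adjacent, so at least 2 colors are needed.
2 colors suffice: color 1 → {B, D}; color 2 → {A, C, E, F}. Every edge joins two different colors.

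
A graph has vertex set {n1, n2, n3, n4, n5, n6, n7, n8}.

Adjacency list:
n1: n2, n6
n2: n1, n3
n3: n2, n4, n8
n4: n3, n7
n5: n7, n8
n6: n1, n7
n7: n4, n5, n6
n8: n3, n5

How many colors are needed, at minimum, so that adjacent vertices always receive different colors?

The cycle n8-n3-n4-n7-n5-n8 has odd length 5, so it cannot be 2-colored; at least 3 colors are needed.
A valid assignment using 3 colors: n1=1, n2=2, n3=1, n4=2, n5=2, n6=2, n7=1, n8=3. No two adjacent vertices share a color.

3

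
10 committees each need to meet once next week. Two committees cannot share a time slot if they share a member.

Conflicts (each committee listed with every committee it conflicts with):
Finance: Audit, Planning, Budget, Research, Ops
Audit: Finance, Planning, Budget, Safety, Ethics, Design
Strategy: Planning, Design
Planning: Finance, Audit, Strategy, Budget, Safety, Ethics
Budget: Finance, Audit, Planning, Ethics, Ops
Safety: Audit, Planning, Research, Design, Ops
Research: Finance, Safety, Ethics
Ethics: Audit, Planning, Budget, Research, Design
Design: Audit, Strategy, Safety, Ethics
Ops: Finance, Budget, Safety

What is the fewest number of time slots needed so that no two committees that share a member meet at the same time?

Audit, Planning, Budget, Ethics are mutually in conflict, so at least 4 time slots are needed.
4 time slots suffice: time slot 1 → {Audit, Strategy, Research, Ops}; time slot 2 → {Planning, Design}; time slot 3 → {Finance, Safety, Ethics}; time slot 4 → {Budget}. Each listed conflict is separated.

4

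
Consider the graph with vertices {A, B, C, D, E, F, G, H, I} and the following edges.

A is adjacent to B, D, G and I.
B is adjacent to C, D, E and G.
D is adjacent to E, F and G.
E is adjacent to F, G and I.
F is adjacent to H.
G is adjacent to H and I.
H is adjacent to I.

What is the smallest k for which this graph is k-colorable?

B, D, E, G are mutually adjacent (a clique of size 4), so at least 4 colors are needed.
4 colors suffice: color 1 → {C, F, G}; color 2 → {D, I}; color 3 → {A, E, H}; color 4 → {B}. No two adjacent vertices share a color.

4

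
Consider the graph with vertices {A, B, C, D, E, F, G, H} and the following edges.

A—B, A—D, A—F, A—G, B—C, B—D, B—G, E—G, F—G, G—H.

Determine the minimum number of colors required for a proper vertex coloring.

A, F, G form a triangle, so at least 3 colors are needed.
3 colors suffice: A=3, B=2, C=1, D=1, E=2, F=2, G=1, H=2. No two adjacent vertices share a color.

3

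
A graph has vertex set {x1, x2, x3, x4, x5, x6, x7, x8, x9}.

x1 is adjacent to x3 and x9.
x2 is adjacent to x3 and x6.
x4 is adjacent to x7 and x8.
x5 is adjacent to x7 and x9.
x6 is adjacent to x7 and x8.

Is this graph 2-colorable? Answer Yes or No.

The cycle x5-x9-x1-x3-x2-x6-x7-x5 has odd length 7, so it cannot be 2-colored; at least 3 colors are needed.
So 2 colors are not enough.

No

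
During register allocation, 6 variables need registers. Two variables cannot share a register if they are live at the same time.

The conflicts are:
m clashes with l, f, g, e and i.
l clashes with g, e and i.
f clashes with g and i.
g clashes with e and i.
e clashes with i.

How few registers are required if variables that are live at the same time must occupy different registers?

5

m, l, g, e, i are mutually in conflict, so at least 5 registers are needed.
5 registers suffice: register 1 → {m}; register 2 → {g}; register 3 → {i}; register 4 → {f, e}; register 5 → {l}. No two conflicting variables share a register.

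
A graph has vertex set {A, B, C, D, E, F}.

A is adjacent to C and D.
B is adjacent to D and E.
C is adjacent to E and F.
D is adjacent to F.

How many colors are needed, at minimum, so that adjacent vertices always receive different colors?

3

The cycle B-D-A-C-E-B has odd length 5, so it cannot be 2-colored; at least 3 colors are needed.
3 colors suffice: color red → {C, D}; color blue → {A, E, F}; color green → {B}. Each edge has distinct colors on its endpoints.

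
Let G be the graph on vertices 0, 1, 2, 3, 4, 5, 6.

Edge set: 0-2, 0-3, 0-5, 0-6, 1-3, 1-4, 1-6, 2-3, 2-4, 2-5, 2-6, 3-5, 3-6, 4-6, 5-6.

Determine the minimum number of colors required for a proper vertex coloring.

5

0, 2, 3, 5, 6 are pairwise adjacent (a clique of size 5), so at least 5 colors are needed.
A valid assignment using 5 colors: 0=purple, 1=blue, 2=blue, 3=green, 4=green, 5=yellow, 6=red. No two adjacent vertices share a color.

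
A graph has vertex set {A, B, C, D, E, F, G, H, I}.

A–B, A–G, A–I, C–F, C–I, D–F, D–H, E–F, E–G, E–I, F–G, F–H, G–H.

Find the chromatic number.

3

F, G, H form a triangle, so at least 3 colors are needed.
3 colors suffice: color 1 → {B, F, I}; color 2 → {C, D, G}; color 3 → {A, E, H}. No two adjacent vertices share a color.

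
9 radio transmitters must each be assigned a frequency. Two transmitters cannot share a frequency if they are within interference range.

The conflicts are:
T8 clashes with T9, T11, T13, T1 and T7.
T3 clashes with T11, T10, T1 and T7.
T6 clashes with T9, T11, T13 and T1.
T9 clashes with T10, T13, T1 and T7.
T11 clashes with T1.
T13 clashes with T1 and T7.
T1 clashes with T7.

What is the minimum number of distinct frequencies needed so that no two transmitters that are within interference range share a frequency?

T8, T9, T13, T1, T7 all conflict with each other, so at least 5 frequencies are needed.
A valid assignment using 5 frequencies: T8=3, T3=2, T6=3, T9=2, T11=4, T10=1, T13=4, T1=1, T7=5. No two conflicting transmitters share a frequency.

5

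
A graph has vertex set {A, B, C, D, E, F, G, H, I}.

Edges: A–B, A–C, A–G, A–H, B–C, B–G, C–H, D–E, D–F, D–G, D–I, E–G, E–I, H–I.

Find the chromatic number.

3

D, E, I are mutually adjacent, so at least 3 colors are needed.
3 colors suffice: color 1 → {A, D}; color 2 → {C, F, G, I}; color 3 → {B, E, H}. Every edge joins two different colors.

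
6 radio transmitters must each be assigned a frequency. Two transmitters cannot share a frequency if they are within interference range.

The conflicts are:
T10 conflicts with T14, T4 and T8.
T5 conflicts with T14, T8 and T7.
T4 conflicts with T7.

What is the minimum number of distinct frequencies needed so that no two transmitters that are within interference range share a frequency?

3

The cycle T4-T10-T14-T5-T7-T4 has odd length 5, so it cannot be 2-colored; at least 3 frequencies are needed.
3 frequencies suffice: frequency 1 → {T10, T5}; frequency 2 → {T14, T4, T8}; frequency 3 → {T7}. Every pair that conflicts lands in different frequencies.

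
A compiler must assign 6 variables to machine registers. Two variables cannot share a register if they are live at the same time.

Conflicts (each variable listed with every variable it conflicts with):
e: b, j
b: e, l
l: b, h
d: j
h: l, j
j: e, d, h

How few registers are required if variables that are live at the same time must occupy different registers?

3

The cycle l-h-j-e-b-l has odd length 5, so it cannot be 2-colored; at least 3 registers are needed.
3 registers suffice: e=2, b=1, l=3, d=2, h=2, j=1. Each listed conflict is separated.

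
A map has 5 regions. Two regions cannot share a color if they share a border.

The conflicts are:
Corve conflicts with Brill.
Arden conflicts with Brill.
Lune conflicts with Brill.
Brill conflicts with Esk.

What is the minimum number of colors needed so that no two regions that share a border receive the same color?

2

Brill and Esk conflict, so at least 2 colors are needed.
2 colors suffice: color 1 → {Brill}; color 2 → {Corve, Arden, Lune, Esk}. Each listed conflict is separated.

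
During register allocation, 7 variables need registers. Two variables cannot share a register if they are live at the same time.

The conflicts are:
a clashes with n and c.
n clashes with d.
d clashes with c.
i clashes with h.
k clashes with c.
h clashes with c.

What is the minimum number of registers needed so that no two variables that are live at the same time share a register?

2

a and c conflict, so at least 2 registers are needed.
Using 2 registers: a=2, n=1, d=2, i=1, k=2, h=2, c=1. Each listed conflict is separated.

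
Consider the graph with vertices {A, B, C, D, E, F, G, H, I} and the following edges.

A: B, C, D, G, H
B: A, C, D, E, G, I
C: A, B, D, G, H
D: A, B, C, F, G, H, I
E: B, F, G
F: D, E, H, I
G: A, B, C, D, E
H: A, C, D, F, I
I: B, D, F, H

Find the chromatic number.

A, B, C, D, G are pairwise adjacent (a clique of size 5), so at least 5 colors are needed.
One proper 5-coloring: A=5, B=2, C=3, D=1, E=1, F=3, G=4, H=2, I=4. Every edge joins two different colors.

5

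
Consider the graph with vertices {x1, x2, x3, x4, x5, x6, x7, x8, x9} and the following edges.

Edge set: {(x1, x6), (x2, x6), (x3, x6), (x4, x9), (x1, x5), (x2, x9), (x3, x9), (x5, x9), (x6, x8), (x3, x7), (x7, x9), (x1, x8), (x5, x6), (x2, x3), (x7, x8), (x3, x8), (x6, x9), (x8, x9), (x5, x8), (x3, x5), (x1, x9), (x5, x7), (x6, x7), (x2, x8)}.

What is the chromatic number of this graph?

6

x3, x5, x6, x7, x8, x9 are pairwise adjacent (a clique of size 6), so at least 6 colors are needed.
6 colors suffice: color 1 → {x9}; color 2 → {x4, x6}; color 3 → {x8}; color 4 → {x2, x5}; color 5 → {x1, x3}; color 6 → {x7}. Each edge has distinct colors on its endpoints.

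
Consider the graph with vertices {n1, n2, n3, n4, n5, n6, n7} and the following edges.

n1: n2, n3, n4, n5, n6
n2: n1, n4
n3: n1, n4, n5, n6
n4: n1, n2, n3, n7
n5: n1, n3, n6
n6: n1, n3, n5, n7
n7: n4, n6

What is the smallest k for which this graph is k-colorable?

4

n1, n3, n5, n6 form a clique, so at least 4 colors are needed.
4 colors suffice: color R → {n1, n7}; color B → {n4, n6}; color G → {n2, n3}; color Y → {n5}. Every edge joins two different colors.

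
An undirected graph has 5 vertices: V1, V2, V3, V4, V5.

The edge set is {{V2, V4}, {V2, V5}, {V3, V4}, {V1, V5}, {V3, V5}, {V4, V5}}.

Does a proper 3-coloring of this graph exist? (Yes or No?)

Yes

The chromatic number is 3. V2, V4, V5 are pairwise adjacent, so at least 3 colors are needed.
3 colors suffice: color 1 → {V5}; color 2 → {V1, V4}; color 3 → {V2, V3}.
That is already a proper 3-coloring.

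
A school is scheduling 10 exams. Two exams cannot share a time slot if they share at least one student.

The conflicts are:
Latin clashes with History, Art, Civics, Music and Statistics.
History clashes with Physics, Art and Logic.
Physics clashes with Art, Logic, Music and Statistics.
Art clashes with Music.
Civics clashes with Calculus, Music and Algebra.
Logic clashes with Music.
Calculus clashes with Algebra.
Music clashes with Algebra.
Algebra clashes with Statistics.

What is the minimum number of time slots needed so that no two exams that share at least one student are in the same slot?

3

Latin, Civics, Music pairwise conflict, so at least 3 time slots are needed.
3 time slots suffice: time slot 1 → {History, Calculus, Music, Statistics}; time slot 2 → {Latin, Physics, Algebra}; time slot 3 → {Art, Civics, Logic}. No two conflicting exams share a time slot.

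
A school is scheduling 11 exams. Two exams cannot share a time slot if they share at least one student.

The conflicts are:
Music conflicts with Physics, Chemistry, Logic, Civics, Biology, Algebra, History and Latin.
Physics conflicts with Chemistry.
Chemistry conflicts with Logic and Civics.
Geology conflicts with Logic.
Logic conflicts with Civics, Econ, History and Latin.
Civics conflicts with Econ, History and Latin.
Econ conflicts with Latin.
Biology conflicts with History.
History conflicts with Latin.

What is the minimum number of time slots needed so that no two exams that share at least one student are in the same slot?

5

Music, Logic, Civics, History, Latin all conflict with each other, so at least 5 time slots are needed.
A valid assignment using 5 time slots: Music=1, Physics=2, Chemistry=4, Geology=1, Logic=2, Civics=3, Econ=1, Biology=2, Algebra=2, History=5, Latin=4. Every pair that conflicts lands in different time slots.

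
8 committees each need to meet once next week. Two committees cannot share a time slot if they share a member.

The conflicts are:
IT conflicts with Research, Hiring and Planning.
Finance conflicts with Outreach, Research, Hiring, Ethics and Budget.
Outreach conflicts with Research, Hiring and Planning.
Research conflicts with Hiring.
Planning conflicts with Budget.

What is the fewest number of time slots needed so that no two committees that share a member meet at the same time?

4

Finance, Outreach, Research, Hiring are mutually in conflict, so at least 4 time slots are needed.
4 time slots suffice: time slot 1 → {IT, Finance}; time slot 2 → {Hiring, Ethics, Planning}; time slot 3 → {Outreach, Budget}; time slot 4 → {Research}. No two conflicting committees share a time slot.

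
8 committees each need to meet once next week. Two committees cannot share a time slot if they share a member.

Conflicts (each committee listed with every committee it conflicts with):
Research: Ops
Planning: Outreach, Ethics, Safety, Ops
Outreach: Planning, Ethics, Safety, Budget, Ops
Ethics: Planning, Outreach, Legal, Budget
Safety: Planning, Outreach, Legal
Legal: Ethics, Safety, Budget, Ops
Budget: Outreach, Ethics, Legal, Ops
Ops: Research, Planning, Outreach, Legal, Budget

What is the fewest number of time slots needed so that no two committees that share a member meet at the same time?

Outreach, Ethics, Budget are mutually in conflict, so at least 3 time slots are needed.
Using 3 time slots: Research=2, Planning=3, Outreach=2, Ethics=1, Safety=1, Legal=2, Budget=3, Ops=1. Each listed conflict is separated.

3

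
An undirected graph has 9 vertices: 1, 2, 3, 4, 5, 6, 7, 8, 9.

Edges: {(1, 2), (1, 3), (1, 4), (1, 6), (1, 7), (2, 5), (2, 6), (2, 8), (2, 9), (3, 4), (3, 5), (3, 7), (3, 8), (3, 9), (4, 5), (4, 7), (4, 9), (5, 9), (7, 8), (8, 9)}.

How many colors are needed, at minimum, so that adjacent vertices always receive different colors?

1, 3, 4, 7 are mutually adjacent (a clique of size 4), so at least 4 colors are needed.
A valid assignment using 4 colors: 1=blue, 2=red, 3=red, 4=green, 5=yellow, 6=green, 7=yellow, 8=green, 9=blue. Each edge has distinct colors on its endpoints.

4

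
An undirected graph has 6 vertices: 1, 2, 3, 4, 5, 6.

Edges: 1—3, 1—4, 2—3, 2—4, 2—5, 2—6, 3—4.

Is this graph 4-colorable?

The chromatic number is 3. 2, 3, 4 are pairwise adjacent, so at least 3 colors are needed.
3 colors suffice: color a → {1, 2}; color b → {4, 5, 6}; color c → {3}.
Since 4 ≥ 3, a proper 4-coloring certainly exists.

Yes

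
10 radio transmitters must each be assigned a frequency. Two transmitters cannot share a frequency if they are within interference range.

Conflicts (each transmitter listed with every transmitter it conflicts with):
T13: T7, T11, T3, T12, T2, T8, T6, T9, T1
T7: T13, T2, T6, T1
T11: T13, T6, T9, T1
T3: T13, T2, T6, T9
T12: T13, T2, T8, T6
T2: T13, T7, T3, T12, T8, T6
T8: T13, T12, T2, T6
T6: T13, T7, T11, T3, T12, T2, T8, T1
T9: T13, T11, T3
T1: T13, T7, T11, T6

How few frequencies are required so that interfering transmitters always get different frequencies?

5

T13, T12, T2, T8, T6 all conflict with each other, so at least 5 frequencies are needed.
5 frequencies suffice: frequency 1 → {T13}; frequency 2 → {T6, T9}; frequency 3 → {T2, T1}; frequency 4 → {T7, T11, T3, T8}; frequency 5 → {T12}. Every pair that conflicts lands in different frequencies.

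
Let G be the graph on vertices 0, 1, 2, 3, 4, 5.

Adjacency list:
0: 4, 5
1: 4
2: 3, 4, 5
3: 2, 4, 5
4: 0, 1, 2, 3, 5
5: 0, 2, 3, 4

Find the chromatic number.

2, 3, 4, 5 form a clique, so at least 4 colors are needed.
4 colors suffice: color red → {4}; color blue → {1, 5}; color green → {0, 2}; color yellow → {3}. No two adjacent vertices share a color.

4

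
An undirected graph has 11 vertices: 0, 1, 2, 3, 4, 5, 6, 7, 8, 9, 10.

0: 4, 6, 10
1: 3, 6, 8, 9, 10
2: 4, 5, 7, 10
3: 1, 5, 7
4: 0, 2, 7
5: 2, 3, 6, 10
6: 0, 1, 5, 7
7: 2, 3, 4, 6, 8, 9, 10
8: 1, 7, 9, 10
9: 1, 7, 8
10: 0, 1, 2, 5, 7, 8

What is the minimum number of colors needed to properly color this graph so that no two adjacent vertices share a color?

7, 8, 9 form a triangle, so at least 3 colors are needed.
3 colors suffice: color red → {0, 1, 5, 7}; color blue → {3, 4, 6, 9, 10}; color green → {2, 8}. No two adjacent vertices share a color.

3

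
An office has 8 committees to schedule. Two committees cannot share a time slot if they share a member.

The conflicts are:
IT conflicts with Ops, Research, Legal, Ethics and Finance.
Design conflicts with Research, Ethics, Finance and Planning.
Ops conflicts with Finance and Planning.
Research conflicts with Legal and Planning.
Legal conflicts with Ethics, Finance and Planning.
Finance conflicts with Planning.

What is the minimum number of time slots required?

3

IT, Research, Legal pairwise conflict, so at least 3 time slots are needed.
3 time slots suffice: time slot 1 → {Design, Ops, Legal}; time slot 2 → {Research, Ethics, Finance}; time slot 3 → {IT, Planning}. No two conflicting committees share a time slot.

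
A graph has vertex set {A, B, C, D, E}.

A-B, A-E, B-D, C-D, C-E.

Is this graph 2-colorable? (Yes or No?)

No

The cycle B-D-C-E-A-B has odd length 5, so it cannot be 2-colored; at least 3 colors are needed.
So 2 colors are not enough.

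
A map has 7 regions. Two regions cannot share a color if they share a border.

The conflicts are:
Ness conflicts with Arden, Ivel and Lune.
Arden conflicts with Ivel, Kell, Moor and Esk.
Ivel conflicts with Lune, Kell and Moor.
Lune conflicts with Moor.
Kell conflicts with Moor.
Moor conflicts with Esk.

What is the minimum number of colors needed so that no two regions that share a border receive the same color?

4

Arden, Ivel, Kell, Moor are mutually in conflict, so at least 4 colors are needed.
4 colors suffice: Ness=2, Arden=3, Ivel=1, Lune=3, Kell=4, Moor=2, Esk=1. Every pair that conflicts lands in different colors.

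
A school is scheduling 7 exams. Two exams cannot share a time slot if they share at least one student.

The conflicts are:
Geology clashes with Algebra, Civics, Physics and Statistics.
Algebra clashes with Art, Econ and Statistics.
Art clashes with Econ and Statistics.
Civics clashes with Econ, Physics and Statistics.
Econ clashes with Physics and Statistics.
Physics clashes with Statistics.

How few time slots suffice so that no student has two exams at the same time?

Algebra, Art, Econ, Statistics are mutually in conflict, so at least 4 time slots are needed.
4 time slots suffice: time slot 1 → {Statistics}; time slot 2 → {Geology, Econ}; time slot 3 → {Algebra, Civics}; time slot 4 → {Art, Physics}. No two conflicting exams share a time slot.

4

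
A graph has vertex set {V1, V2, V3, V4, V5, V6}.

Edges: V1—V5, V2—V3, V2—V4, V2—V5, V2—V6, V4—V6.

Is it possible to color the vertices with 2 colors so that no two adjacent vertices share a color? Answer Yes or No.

No

V2, V4, V6 form a triangle, so at least 3 colors are needed.
So 2 colors are not enough.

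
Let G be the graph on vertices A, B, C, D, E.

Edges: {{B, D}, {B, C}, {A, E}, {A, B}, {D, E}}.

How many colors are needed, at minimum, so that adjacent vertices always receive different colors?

2

A and E are adjacent, so at least 2 colors are needed.
2 colors suffice: color red → {B, E}; color blue → {A, C, D}. Every edge joins two different colors.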